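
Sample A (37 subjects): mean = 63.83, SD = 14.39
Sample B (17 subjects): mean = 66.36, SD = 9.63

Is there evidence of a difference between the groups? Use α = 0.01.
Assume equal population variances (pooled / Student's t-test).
Student's two-sample t-test (equal variances):
H₀: μ₁ = μ₂
H₁: μ₁ ≠ μ₂
df = n₁ + n₂ - 2 = 52
Pooled variance s_p² = [(n₁-1)s₁² + (n₂-1)s₂²] / (n₁ + n₂ - 2) = [(36)(14.39²) + (16)(9.63²)] / 52 = 171.8920
SE = √(s_p²(1/n₁ + 1/n₂)) = √(171.8920 × (1/37 + 1/17)) = 3.8415
t = (x̄₁ - x̄₂) / SE = (63.83 - 66.36) / 3.8415 = -2.53 / 3.8415 = -0.659
p-value = 0.5131

Since p-value > α = 0.01, we fail to reject H₀.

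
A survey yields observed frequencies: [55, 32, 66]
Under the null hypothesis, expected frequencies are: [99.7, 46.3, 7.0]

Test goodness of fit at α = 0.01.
Chi-square goodness of fit test:
H₀: observed counts match expected distribution
H₁: observed counts differ from expected distribution
df = k - 1 = 2
χ² = Σ(O - E)²/E
   = (55 - 99.7)²/99.7 + (32 - 46.3)²/46.3 + (66 - 7.0)²/7.0
   = 20.041 + 4.417 + 497.286
   = 521.74
p-value < 0.0001

Since p-value < α = 0.01, we reject H₀.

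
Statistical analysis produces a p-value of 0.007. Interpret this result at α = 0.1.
Since p = 0.007 < α = 0.1, reject H₀.
There is sufficient evidence to reject the null hypothesis; the result is statistically significant at the 0.1 level.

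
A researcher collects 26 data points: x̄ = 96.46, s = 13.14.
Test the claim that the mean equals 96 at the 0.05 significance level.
One-sample t-test:
H₀: μ = 96
H₁: μ ≠ 96
df = n - 1 = 25
t = (x̄ - μ₀) / (s/√n) = (96.46 - 96) / (13.14/√26) = 0.179
p-value = 0.8598

Since p-value > α = 0.05, we fail to reject H₀.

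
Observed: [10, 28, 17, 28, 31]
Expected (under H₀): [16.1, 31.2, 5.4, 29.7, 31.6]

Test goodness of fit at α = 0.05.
Chi-square goodness of fit test:
H₀: observed counts match expected distribution
H₁: observed counts differ from expected distribution
df = k - 1 = 4
χ² = Σ(O - E)²/E
   = (10 - 16.1)²/16.1 + (28 - 31.2)²/31.2 + (17 - 5.4)²/5.4 + (28 - 29.7)²/29.7 + (31 - 31.6)²/31.6
   = 2.311 + 0.328 + 24.919 + 0.097 + 0.011
   = 27.67
p-value < 0.0001

Since p-value < α = 0.05, we reject H₀.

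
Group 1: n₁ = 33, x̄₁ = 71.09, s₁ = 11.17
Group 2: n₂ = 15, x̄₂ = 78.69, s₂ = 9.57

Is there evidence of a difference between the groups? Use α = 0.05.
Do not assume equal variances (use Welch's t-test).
Welch's two-sample t-test:
H₀: μ₁ = μ₂
H₁: μ₁ ≠ μ₂
s₁²/n₁ = 11.17²/33 = 3.7809,  s₂²/n₂ = 9.57²/15 = 6.1057
SE = √(s₁²/n₁ + s₂²/n₂) = √(3.7809 + 6.1057) = 3.1443
df (Welch-Satterthwaite) = (s₁²/n₁ + s₂²/n₂)² / [(s₁²/n₁)²/(n₁-1) + (s₂²/n₂)²/(n₂-1)] ≈ 31.43
t = (x̄₁ - x̄₂) / SE = (71.09 - 78.69) / 3.1443 = -7.60 / 3.1443 = -2.417
p-value = 0.0216

Since p-value < α = 0.05, we reject H₀.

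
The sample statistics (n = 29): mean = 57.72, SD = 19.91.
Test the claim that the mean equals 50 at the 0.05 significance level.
One-sample t-test:
H₀: μ = 50
H₁: μ ≠ 50
df = n - 1 = 28
t = (x̄ - μ₀) / (s/√n) = (57.72 - 50) / (19.91/√29) = 2.088
p-value = 0.0460

Since p-value < α = 0.05, we reject H₀.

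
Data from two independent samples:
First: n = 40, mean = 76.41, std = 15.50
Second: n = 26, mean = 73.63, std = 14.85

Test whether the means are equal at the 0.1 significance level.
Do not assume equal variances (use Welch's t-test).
Welch's two-sample t-test:
H₀: μ₁ = μ₂
H₁: μ₁ ≠ μ₂
s₁²/n₁ = 15.50²/40 = 6.0062,  s₂²/n₂ = 14.85²/26 = 8.4816
SE = √(s₁²/n₁ + s₂²/n₂) = √(6.0062 + 8.4816) = 3.8063
df (Welch-Satterthwaite) = (s₁²/n₁ + s₂²/n₂)² / [(s₁²/n₁)²/(n₁-1) + (s₂²/n₂)²/(n₂-1)] ≈ 55.20
t = (x̄₁ - x̄₂) / SE = (76.41 - 73.63) / 3.8063 = 2.78 / 3.8063 = 0.730
p-value = 0.4683

Since p-value > α = 0.1, we fail to reject H₀.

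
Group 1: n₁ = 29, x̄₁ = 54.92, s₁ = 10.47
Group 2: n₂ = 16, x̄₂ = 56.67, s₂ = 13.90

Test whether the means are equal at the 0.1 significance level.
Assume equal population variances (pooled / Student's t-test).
Student's two-sample t-test (equal variances):
H₀: μ₁ = μ₂
H₁: μ₁ ≠ μ₂
df = n₁ + n₂ - 2 = 43
Pooled variance s_p² = [(n₁-1)s₁² + (n₂-1)s₂²] / (n₁ + n₂ - 2) = [(28)(10.47²) + (15)(13.90²)] / 43 = 138.7799
SE = √(s_p²(1/n₁ + 1/n₂)) = √(138.7799 × (1/29 + 1/16)) = 3.6687
t = (x̄₁ - x̄₂) / SE = (54.92 - 56.67) / 3.6687 = -1.75 / 3.6687 = -0.477
p-value = 0.6358

Since p-value > α = 0.1, we fail to reject H₀.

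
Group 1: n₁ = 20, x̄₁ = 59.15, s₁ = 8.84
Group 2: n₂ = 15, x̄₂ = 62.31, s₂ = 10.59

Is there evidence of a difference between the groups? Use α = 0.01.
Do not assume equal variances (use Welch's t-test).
Welch's two-sample t-test:
H₀: μ₁ = μ₂
H₁: μ₁ ≠ μ₂
s₁²/n₁ = 8.84²/20 = 3.9073,  s₂²/n₂ = 10.59²/15 = 7.4765
SE = √(s₁²/n₁ + s₂²/n₂) = √(3.9073 + 7.4765) = 3.3740
df (Welch-Satterthwaite) = (s₁²/n₁ + s₂²/n₂)² / [(s₁²/n₁)²/(n₁-1) + (s₂²/n₂)²/(n₂-1)] ≈ 27.02
t = (x̄₁ - x̄₂) / SE = (59.15 - 62.31) / 3.3740 = -3.16 / 3.3740 = -0.937
p-value = 0.3573

Since p-value > α = 0.01, we fail to reject H₀.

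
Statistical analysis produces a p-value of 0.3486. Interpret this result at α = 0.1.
Since p = 0.3486 > α = 0.1, fail to reject H₀.
There is insufficient evidence to reject the null hypothesis; the result is not statistically significant at the 0.1 level.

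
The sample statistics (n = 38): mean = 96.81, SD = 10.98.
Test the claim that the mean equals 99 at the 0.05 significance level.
One-sample t-test:
H₀: μ = 99
H₁: μ ≠ 99
df = n - 1 = 37
t = (x̄ - μ₀) / (s/√n) = (96.81 - 99) / (10.98/√38) = -1.230
p-value = 0.2266

Since p-value > α = 0.05, we fail to reject H₀.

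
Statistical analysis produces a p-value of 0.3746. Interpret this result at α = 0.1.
Since p = 0.3746 > α = 0.1, fail to reject H₀.
There is insufficient evidence to reject the null hypothesis; the result is not statistically significant at the 0.1 level.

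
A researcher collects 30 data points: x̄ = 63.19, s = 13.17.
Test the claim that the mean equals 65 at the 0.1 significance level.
One-sample t-test:
H₀: μ = 65
H₁: μ ≠ 65
df = n - 1 = 29
t = (x̄ - μ₀) / (s/√n) = (63.19 - 65) / (13.17/√30) = -0.753
p-value = 0.4577

Since p-value > α = 0.1, we fail to reject H₀.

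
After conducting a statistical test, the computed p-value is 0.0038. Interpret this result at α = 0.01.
Since p = 0.0038 < α = 0.01, reject H₀.
There is sufficient evidence to reject the null hypothesis; the result is statistically significant at the 0.01 level.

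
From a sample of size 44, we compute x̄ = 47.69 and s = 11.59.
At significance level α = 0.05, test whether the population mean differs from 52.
One-sample t-test:
H₀: μ = 52
H₁: μ ≠ 52
df = n - 1 = 43
t = (x̄ - μ₀) / (s/√n) = (47.69 - 52) / (11.59/√44) = -2.467
p-value = 0.0177

Since p-value < α = 0.05, we reject H₀.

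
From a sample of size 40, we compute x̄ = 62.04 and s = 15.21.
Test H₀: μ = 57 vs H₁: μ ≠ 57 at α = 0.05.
One-sample t-test:
H₀: μ = 57
H₁: μ ≠ 57
df = n - 1 = 39
t = (x̄ - μ₀) / (s/√n) = (62.04 - 57) / (15.21/√40) = 2.096
p-value = 0.0426

Since p-value < α = 0.05, we reject H₀.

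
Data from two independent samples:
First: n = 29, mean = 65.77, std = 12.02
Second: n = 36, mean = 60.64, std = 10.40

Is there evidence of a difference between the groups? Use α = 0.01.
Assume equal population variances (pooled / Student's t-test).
Student's two-sample t-test (equal variances):
H₀: μ₁ = μ₂
H₁: μ₁ ≠ μ₂
df = n₁ + n₂ - 2 = 63
Pooled variance s_p² = [(n₁-1)s₁² + (n₂-1)s₂²] / (n₁ + n₂ - 2) = [(28)(12.02²) + (35)(10.40²)] / 63 = 124.3024
SE = √(s_p²(1/n₁ + 1/n₂)) = √(124.3024 × (1/29 + 1/36)) = 2.7819
t = (x̄₁ - x̄₂) / SE = (65.77 - 60.64) / 2.7819 = 5.13 / 2.7819 = 1.844
p-value = 0.0699

Since p-value > α = 0.01, we fail to reject H₀.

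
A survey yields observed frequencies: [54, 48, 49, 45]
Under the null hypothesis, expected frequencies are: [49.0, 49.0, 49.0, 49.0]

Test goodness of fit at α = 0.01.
Chi-square goodness of fit test:
H₀: observed counts match expected distribution
H₁: observed counts differ from expected distribution
df = k - 1 = 3
χ² = Σ(O - E)²/E
   = (54 - 49.0)²/49.0 + (48 - 49.0)²/49.0 + (49 - 49.0)²/49.0 + (45 - 49.0)²/49.0
   = 0.510 + 0.020 + 0.000 + 0.327
   = 0.86
p-value = 0.8358

Since p-value > α = 0.01, we fail to reject H₀.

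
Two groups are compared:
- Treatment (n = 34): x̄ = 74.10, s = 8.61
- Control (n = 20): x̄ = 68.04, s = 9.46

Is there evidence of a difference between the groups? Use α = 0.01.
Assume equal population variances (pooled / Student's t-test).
Student's two-sample t-test (equal variances):
H₀: μ₁ = μ₂
H₁: μ₁ ≠ μ₂
df = n₁ + n₂ - 2 = 52
Pooled variance s_p² = [(n₁-1)s₁² + (n₂-1)s₂²] / (n₁ + n₂ - 2) = [(33)(8.61²) + (19)(9.46²)] / 52 = 79.7442
SE = √(s_p²(1/n₁ + 1/n₂)) = √(79.7442 × (1/34 + 1/20)) = 2.5165
t = (x̄₁ - x̄₂) / SE = (74.10 - 68.04) / 2.5165 = 6.06 / 2.5165 = 2.408
p-value = 0.0196

Since p-value > α = 0.01, we fail to reject H₀.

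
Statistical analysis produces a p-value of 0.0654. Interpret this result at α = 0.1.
Since p = 0.0654 < α = 0.1, reject H₀.
There is sufficient evidence to reject the null hypothesis; the result is statistically significant at the 0.1 level.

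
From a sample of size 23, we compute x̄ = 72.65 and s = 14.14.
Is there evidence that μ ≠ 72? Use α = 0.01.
One-sample t-test:
H₀: μ = 72
H₁: μ ≠ 72
df = n - 1 = 22
t = (x̄ - μ₀) / (s/√n) = (72.65 - 72) / (14.14/√23) = 0.220
p-value = 0.8275

Since p-value > α = 0.01, we fail to reject H₀.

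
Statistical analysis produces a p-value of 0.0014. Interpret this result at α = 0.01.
Since p = 0.0014 < α = 0.01, reject H₀.
There is sufficient evidence to reject the null hypothesis; the result is statistically significant at the 0.01 level.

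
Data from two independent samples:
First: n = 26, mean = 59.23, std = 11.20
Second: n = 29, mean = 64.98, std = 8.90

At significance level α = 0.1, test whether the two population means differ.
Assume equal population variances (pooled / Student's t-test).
Student's two-sample t-test (equal variances):
H₀: μ₁ = μ₂
H₁: μ₁ ≠ μ₂
df = n₁ + n₂ - 2 = 53
Pooled variance s_p² = [(n₁-1)s₁² + (n₂-1)s₂²] / (n₁ + n₂ - 2) = [(25)(11.20²) + (28)(8.90²)] / 53 = 101.0166
SE = √(s_p²(1/n₁ + 1/n₂)) = √(101.0166 × (1/26 + 1/29)) = 2.7145
t = (x̄₁ - x̄₂) / SE = (59.23 - 64.98) / 2.7145 = -5.75 / 2.7145 = -2.118
p-value = 0.0389

Since p-value < α = 0.1, we reject H₀.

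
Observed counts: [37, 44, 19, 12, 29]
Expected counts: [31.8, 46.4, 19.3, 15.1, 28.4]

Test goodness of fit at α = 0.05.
Chi-square goodness of fit test:
H₀: observed counts match expected distribution
H₁: observed counts differ from expected distribution
df = k - 1 = 4
χ² = Σ(O - E)²/E
   = (37 - 31.8)²/31.8 + (44 - 46.4)²/46.4 + (19 - 19.3)²/19.3 + (12 - 15.1)²/15.1 + (29 - 28.4)²/28.4
   = 0.850 + 0.124 + 0.005 + 0.636 + 0.013
   = 1.63
p-value = 0.8037

Since p-value > α = 0.05, we fail to reject H₀.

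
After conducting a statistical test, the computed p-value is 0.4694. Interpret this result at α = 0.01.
Since p = 0.4694 > α = 0.01, fail to reject H₀.
There is insufficient evidence to reject the null hypothesis; the result is not statistically significant at the 0.01 level.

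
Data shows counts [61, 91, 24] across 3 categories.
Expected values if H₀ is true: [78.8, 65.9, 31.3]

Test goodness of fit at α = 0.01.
Chi-square goodness of fit test:
H₀: observed counts match expected distribution
H₁: observed counts differ from expected distribution
df = k - 1 = 2
χ² = Σ(O - E)²/E
   = (61 - 78.8)²/78.8 + (91 - 65.9)²/65.9 + (24 - 31.3)²/31.3
   = 4.021 + 9.560 + 1.703
   = 15.28
p-value = 0.0005

Since p-value < α = 0.01, we reject H₀.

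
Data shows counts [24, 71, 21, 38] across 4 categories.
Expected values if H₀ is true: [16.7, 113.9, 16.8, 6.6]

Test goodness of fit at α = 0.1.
Chi-square goodness of fit test:
H₀: observed counts match expected distribution
H₁: observed counts differ from expected distribution
df = k - 1 = 3
χ² = Σ(O - E)²/E
   = (24 - 16.7)²/16.7 + (71 - 113.9)²/113.9 + (21 - 16.8)²/16.8 + (38 - 6.6)²/6.6
   = 3.191 + 16.158 + 1.050 + 149.388
   = 169.79
p-value < 0.0001

Since p-value < α = 0.1, we reject H₀.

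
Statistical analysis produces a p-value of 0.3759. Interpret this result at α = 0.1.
Since p = 0.3759 > α = 0.1, fail to reject H₀.
There is insufficient evidence to reject the null hypothesis; the result is not statistically significant at the 0.1 level.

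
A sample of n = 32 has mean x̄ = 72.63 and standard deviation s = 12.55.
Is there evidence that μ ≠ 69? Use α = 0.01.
One-sample t-test:
H₀: μ = 69
H₁: μ ≠ 69
df = n - 1 = 31
t = (x̄ - μ₀) / (s/√n) = (72.63 - 69) / (12.55/√32) = 1.636
p-value = 0.1119

Since p-value > α = 0.01, we fail to reject H₀.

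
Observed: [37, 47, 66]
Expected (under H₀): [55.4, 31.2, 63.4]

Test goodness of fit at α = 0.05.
Chi-square goodness of fit test:
H₀: observed counts match expected distribution
H₁: observed counts differ from expected distribution
df = k - 1 = 2
χ² = Σ(O - E)²/E
   = (37 - 55.4)²/55.4 + (47 - 31.2)²/31.2 + (66 - 63.4)²/63.4
   = 6.111 + 8.001 + 0.107
   = 14.22
p-value = 0.0008

Since p-value < α = 0.05, we reject H₀.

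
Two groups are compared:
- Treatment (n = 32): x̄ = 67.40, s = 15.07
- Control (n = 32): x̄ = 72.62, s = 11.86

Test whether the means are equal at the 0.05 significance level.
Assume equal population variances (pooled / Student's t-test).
Student's two-sample t-test (equal variances):
H₀: μ₁ = μ₂
H₁: μ₁ ≠ μ₂
df = n₁ + n₂ - 2 = 62
Pooled variance s_p² = [(n₁-1)s₁² + (n₂-1)s₂²] / (n₁ + n₂ - 2) = [(31)(15.07²) + (31)(11.86²)] / 62 = 183.8822
SE = √(s_p²(1/n₁ + 1/n₂)) = √(183.8822 × (1/32 + 1/32)) = 3.3901
t = (x̄₁ - x̄₂) / SE = (67.40 - 72.62) / 3.3901 = -5.22 / 3.3901 = -1.540
p-value = 0.1287

Since p-value > α = 0.05, we fail to reject H₀.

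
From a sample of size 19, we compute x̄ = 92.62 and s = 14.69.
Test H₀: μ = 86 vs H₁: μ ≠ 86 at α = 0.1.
One-sample t-test:
H₀: μ = 86
H₁: μ ≠ 86
df = n - 1 = 18
t = (x̄ - μ₀) / (s/√n) = (92.62 - 86) / (14.69/√19) = 1.964
p-value = 0.0651

Since p-value < α = 0.1, we reject H₀.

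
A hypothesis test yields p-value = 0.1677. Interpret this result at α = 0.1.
Since p = 0.1677 > α = 0.1, fail to reject H₀.
There is insufficient evidence to reject the null hypothesis; the result is not statistically significant at the 0.1 level.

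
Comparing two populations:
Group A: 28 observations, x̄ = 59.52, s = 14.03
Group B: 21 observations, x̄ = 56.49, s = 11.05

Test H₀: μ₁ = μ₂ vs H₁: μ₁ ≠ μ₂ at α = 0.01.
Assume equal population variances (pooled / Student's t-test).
Student's two-sample t-test (equal variances):
H₀: μ₁ = μ₂
H₁: μ₁ ≠ μ₂
df = n₁ + n₂ - 2 = 47
Pooled variance s_p² = [(n₁-1)s₁² + (n₂-1)s₂²] / (n₁ + n₂ - 2) = [(27)(14.03²) + (20)(11.05²)] / 47 = 165.0373
SE = √(s_p²(1/n₁ + 1/n₂)) = √(165.0373 × (1/28 + 1/21)) = 3.7085
t = (x̄₁ - x̄₂) / SE = (59.52 - 56.49) / 3.7085 = 3.03 / 3.7085 = 0.817
p-value = 0.4180

Since p-value > α = 0.01, we fail to reject H₀.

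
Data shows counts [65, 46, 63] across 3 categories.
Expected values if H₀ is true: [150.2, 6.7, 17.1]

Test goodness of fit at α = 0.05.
Chi-square goodness of fit test:
H₀: observed counts match expected distribution
H₁: observed counts differ from expected distribution
df = k - 1 = 2
χ² = Σ(O - E)²/E
   = (65 - 150.2)²/150.2 + (46 - 6.7)²/6.7 + (63 - 17.1)²/17.1
   = 48.329 + 230.521 + 123.205
   = 402.06
p-value < 0.0001

Since p-value < α = 0.05, we reject H₀.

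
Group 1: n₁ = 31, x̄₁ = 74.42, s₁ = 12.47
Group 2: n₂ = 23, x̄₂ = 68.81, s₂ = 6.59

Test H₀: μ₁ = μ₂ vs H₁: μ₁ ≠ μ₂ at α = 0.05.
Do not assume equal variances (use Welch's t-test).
Welch's two-sample t-test:
H₀: μ₁ = μ₂
H₁: μ₁ ≠ μ₂
s₁²/n₁ = 12.47²/31 = 5.0162,  s₂²/n₂ = 6.59²/23 = 1.8882
SE = √(s₁²/n₁ + s₂²/n₂) = √(5.0162 + 1.8882) = 2.6276
df (Welch-Satterthwaite) = (s₁²/n₁ + s₂²/n₂)² / [(s₁²/n₁)²/(n₁-1) + (s₂²/n₂)²/(n₂-1)] ≈ 47.63
t = (x̄₁ - x̄₂) / SE = (74.42 - 68.81) / 2.6276 = 5.61 / 2.6276 = 2.135
p-value = 0.0379

Since p-value < α = 0.05, we reject H₀.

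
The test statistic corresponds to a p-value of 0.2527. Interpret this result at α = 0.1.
Since p = 0.2527 > α = 0.1, fail to reject H₀.
There is insufficient evidence to reject the null hypothesis; the result is not statistically significant at the 0.1 level.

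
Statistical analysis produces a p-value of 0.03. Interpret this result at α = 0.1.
Since p = 0.03 < α = 0.1, reject H₀.
There is sufficient evidence to reject the null hypothesis; the result is statistically significant at the 0.1 level.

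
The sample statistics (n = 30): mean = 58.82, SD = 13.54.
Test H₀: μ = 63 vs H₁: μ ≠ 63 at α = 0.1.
One-sample t-test:
H₀: μ = 63
H₁: μ ≠ 63
df = n - 1 = 29
t = (x̄ - μ₀) / (s/√n) = (58.82 - 63) / (13.54/√30) = -1.691
p-value = 0.1016

Since p-value > α = 0.1, we fail to reject H₀.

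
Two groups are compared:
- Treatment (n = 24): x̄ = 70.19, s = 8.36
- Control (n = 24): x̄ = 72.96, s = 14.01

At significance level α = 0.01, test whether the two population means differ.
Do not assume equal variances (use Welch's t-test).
Welch's two-sample t-test:
H₀: μ₁ = μ₂
H₁: μ₁ ≠ μ₂
s₁²/n₁ = 8.36²/24 = 2.9121,  s₂²/n₂ = 14.01²/24 = 8.1783
SE = √(s₁²/n₁ + s₂²/n₂) = √(2.9121 + 8.1783) = 3.3302
df (Welch-Satterthwaite) = (s₁²/n₁ + s₂²/n₂)² / [(s₁²/n₁)²/(n₁-1) + (s₂²/n₂)²/(n₂-1)] ≈ 37.54
t = (x̄₁ - x̄₂) / SE = (70.19 - 72.96) / 3.3302 = -2.77 / 3.3302 = -0.832
p-value = 0.4108

Since p-value > α = 0.01, we fail to reject H₀.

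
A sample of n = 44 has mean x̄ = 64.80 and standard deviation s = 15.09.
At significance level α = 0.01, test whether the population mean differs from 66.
One-sample t-test:
H₀: μ = 66
H₁: μ ≠ 66
df = n - 1 = 43
t = (x̄ - μ₀) / (s/√n) = (64.80 - 66) / (15.09/√44) = -0.527
p-value = 0.6006

Since p-value > α = 0.01, we fail to reject H₀.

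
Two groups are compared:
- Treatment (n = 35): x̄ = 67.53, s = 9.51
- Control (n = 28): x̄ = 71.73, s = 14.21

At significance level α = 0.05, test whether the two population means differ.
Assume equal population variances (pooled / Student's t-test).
Student's two-sample t-test (equal variances):
H₀: μ₁ = μ₂
H₁: μ₁ ≠ μ₂
df = n₁ + n₂ - 2 = 61
Pooled variance s_p² = [(n₁-1)s₁² + (n₂-1)s₂²] / (n₁ + n₂ - 2) = [(34)(9.51²) + (27)(14.21²)] / 61 = 139.7855
SE = √(s_p²(1/n₁ + 1/n₂)) = √(139.7855 × (1/35 + 1/28)) = 2.9977
t = (x̄₁ - x̄₂) / SE = (67.53 - 71.73) / 2.9977 = -4.20 / 2.9977 = -1.401
p-value = 0.1663

Since p-value > α = 0.05, we fail to reject H₀.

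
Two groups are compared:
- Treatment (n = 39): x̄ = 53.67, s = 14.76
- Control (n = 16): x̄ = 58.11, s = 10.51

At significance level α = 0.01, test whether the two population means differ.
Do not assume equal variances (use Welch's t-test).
Welch's two-sample t-test:
H₀: μ₁ = μ₂
H₁: μ₁ ≠ μ₂
s₁²/n₁ = 14.76²/39 = 5.5861,  s₂²/n₂ = 10.51²/16 = 6.9038
SE = √(s₁²/n₁ + s₂²/n₂) = √(5.5861 + 6.9038) = 3.5341
df (Welch-Satterthwaite) = (s₁²/n₁ + s₂²/n₂)² / [(s₁²/n₁)²/(n₁-1) + (s₂²/n₂)²/(n₂-1)] ≈ 39.01
t = (x̄₁ - x̄₂) / SE = (53.67 - 58.11) / 3.5341 = -4.44 / 3.5341 = -1.256
p-value = 0.2165

Since p-value > α = 0.01, we fail to reject H₀.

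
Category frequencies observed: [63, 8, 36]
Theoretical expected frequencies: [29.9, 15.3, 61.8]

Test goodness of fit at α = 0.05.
Chi-square goodness of fit test:
H₀: observed counts match expected distribution
H₁: observed counts differ from expected distribution
df = k - 1 = 2
χ² = Σ(O - E)²/E
   = (63 - 29.9)²/29.9 + (8 - 15.3)²/15.3 + (36 - 61.8)²/61.8
   = 36.642 + 3.483 + 10.771
   = 50.90
p-value < 0.0001

Since p-value < α = 0.05, we reject H₀.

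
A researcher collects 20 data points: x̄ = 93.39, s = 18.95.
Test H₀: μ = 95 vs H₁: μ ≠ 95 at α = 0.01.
One-sample t-test:
H₀: μ = 95
H₁: μ ≠ 95
df = n - 1 = 19
t = (x̄ - μ₀) / (s/√n) = (93.39 - 95) / (18.95/√20) = -0.380
p-value = 0.7082

Since p-value > α = 0.01, we fail to reject H₀.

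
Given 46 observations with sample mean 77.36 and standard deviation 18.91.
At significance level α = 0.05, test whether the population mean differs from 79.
One-sample t-test:
H₀: μ = 79
H₁: μ ≠ 79
df = n - 1 = 45
t = (x̄ - μ₀) / (s/√n) = (77.36 - 79) / (18.91/√46) = -0.588
p-value = 0.5593

Since p-value > α = 0.05, we fail to reject H₀.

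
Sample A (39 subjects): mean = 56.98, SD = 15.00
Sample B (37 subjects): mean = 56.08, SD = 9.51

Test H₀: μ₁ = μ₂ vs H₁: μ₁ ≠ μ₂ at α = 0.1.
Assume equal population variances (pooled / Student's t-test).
Student's two-sample t-test (equal variances):
H₀: μ₁ = μ₂
H₁: μ₁ ≠ μ₂
df = n₁ + n₂ - 2 = 74
Pooled variance s_p² = [(n₁-1)s₁² + (n₂-1)s₂²] / (n₁ + n₂ - 2) = [(38)(15.00²) + (36)(9.51²)] / 74 = 159.5384
SE = √(s_p²(1/n₁ + 1/n₂)) = √(159.5384 × (1/39 + 1/37)) = 2.8987
t = (x̄₁ - x̄₂) / SE = (56.98 - 56.08) / 2.8987 = 0.90 / 2.8987 = 0.310
p-value = 0.7571

Since p-value > α = 0.1, we fail to reject H₀.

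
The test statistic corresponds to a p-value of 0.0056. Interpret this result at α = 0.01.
Since p = 0.0056 < α = 0.01, reject H₀.
There is sufficient evidence to reject the null hypothesis; the result is statistically significant at the 0.01 level.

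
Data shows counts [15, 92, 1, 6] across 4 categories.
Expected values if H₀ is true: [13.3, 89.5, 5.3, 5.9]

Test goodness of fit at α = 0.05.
Chi-square goodness of fit test:
H₀: observed counts match expected distribution
H₁: observed counts differ from expected distribution
df = k - 1 = 3
χ² = Σ(O - E)²/E
   = (15 - 13.3)²/13.3 + (92 - 89.5)²/89.5 + (1 - 5.3)²/5.3 + (6 - 5.9)²/5.9
   = 0.217 + 0.070 + 3.489 + 0.002
   = 3.78
p-value = 0.2865

Since p-value > α = 0.05, we fail to reject H₀.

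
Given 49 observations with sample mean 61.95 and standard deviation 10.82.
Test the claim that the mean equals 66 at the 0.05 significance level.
One-sample t-test:
H₀: μ = 66
H₁: μ ≠ 66
df = n - 1 = 48
t = (x̄ - μ₀) / (s/√n) = (61.95 - 66) / (10.82/√49) = -2.620
p-value = 0.0117

Since p-value < α = 0.05, we reject H₀.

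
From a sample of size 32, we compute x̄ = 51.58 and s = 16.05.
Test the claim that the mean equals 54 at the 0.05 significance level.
One-sample t-test:
H₀: μ = 54
H₁: μ ≠ 54
df = n - 1 = 31
t = (x̄ - μ₀) / (s/√n) = (51.58 - 54) / (16.05/√32) = -0.853
p-value = 0.4002

Since p-value > α = 0.05, we fail to reject H₀.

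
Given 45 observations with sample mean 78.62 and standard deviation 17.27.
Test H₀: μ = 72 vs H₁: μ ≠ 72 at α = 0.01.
One-sample t-test:
H₀: μ = 72
H₁: μ ≠ 72
df = n - 1 = 44
t = (x̄ - μ₀) / (s/√n) = (78.62 - 72) / (17.27/√45) = 2.571
p-value = 0.0136

Since p-value > α = 0.01, we fail to reject H₀.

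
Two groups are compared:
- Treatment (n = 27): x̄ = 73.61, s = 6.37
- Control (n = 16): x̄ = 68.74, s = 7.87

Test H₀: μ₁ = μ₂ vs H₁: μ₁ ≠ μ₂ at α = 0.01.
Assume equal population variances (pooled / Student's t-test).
Student's two-sample t-test (equal variances):
H₀: μ₁ = μ₂
H₁: μ₁ ≠ μ₂
df = n₁ + n₂ - 2 = 41
Pooled variance s_p² = [(n₁-1)s₁² + (n₂-1)s₂²] / (n₁ + n₂ - 2) = [(26)(6.37²) + (15)(7.87²)] / 41 = 48.3915
SE = √(s_p²(1/n₁ + 1/n₂)) = √(48.3915 × (1/27 + 1/16)) = 2.1947
t = (x̄₁ - x̄₂) / SE = (73.61 - 68.74) / 2.1947 = 4.87 / 2.1947 = 2.219
p-value = 0.0321

Since p-value > α = 0.01, we fail to reject H₀.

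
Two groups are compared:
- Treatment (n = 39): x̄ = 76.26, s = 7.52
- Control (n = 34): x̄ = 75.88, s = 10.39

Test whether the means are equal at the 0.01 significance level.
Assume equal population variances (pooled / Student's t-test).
Student's two-sample t-test (equal variances):
H₀: μ₁ = μ₂
H₁: μ₁ ≠ μ₂
df = n₁ + n₂ - 2 = 71
Pooled variance s_p² = [(n₁-1)s₁² + (n₂-1)s₂²] / (n₁ + n₂ - 2) = [(38)(7.52²) + (33)(10.39²)] / 71 = 80.4413
SE = √(s_p²(1/n₁ + 1/n₂)) = √(80.4413 × (1/39 + 1/34)) = 2.1044
t = (x̄₁ - x̄₂) / SE = (76.26 - 75.88) / 2.1044 = 0.38 / 2.1044 = 0.181
p-value = 0.8572

Since p-value > α = 0.01, we fail to reject H₀.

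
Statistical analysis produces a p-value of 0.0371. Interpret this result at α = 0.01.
Since p = 0.0371 > α = 0.01, fail to reject H₀.
There is insufficient evidence to reject the null hypothesis; the result is not statistically significant at the 0.01 level.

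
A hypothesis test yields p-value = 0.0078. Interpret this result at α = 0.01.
Since p = 0.0078 < α = 0.01, reject H₀.
There is sufficient evidence to reject the null hypothesis; the result is statistically significant at the 0.01 level.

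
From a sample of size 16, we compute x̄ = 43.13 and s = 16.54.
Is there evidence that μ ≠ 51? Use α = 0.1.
One-sample t-test:
H₀: μ = 51
H₁: μ ≠ 51
df = n - 1 = 15
t = (x̄ - μ₀) / (s/√n) = (43.13 - 51) / (16.54/√16) = -1.903
p-value = 0.0764

Since p-value < α = 0.1, we reject H₀.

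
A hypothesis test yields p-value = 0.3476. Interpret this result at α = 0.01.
Since p = 0.3476 > α = 0.01, fail to reject H₀.
There is insufficient evidence to reject the null hypothesis; the result is not statistically significant at the 0.01 level.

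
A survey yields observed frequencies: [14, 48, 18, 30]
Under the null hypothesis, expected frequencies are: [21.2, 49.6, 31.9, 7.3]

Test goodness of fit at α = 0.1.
Chi-square goodness of fit test:
H₀: observed counts match expected distribution
H₁: observed counts differ from expected distribution
df = k - 1 = 3
χ² = Σ(O - E)²/E
   = (14 - 21.2)²/21.2 + (48 - 49.6)²/49.6 + (18 - 31.9)²/31.9 + (30 - 7.3)²/7.3
   = 2.445 + 0.052 + 6.057 + 70.588
   = 79.14
p-value < 0.0001

Since p-value < α = 0.1, we reject H₀.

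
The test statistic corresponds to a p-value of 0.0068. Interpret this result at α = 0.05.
Since p = 0.0068 < α = 0.05, reject H₀.
There is sufficient evidence to reject the null hypothesis; the result is statistically significant at the 0.05 level.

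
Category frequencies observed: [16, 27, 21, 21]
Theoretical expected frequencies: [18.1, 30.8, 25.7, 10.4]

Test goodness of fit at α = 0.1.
Chi-square goodness of fit test:
H₀: observed counts match expected distribution
H₁: observed counts differ from expected distribution
df = k - 1 = 3
χ² = Σ(O - E)²/E
   = (16 - 18.1)²/18.1 + (27 - 30.8)²/30.8 + (21 - 25.7)²/25.7 + (21 - 10.4)²/10.4
   = 0.244 + 0.469 + 0.860 + 10.804
   = 12.38
p-value = 0.0062

Since p-value < α = 0.1, we reject H₀.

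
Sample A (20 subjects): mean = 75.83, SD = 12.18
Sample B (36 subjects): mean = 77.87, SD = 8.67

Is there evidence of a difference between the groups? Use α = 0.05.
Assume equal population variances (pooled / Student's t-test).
Student's two-sample t-test (equal variances):
H₀: μ₁ = μ₂
H₁: μ₁ ≠ μ₂
df = n₁ + n₂ - 2 = 54
Pooled variance s_p² = [(n₁-1)s₁² + (n₂-1)s₂²] / (n₁ + n₂ - 2) = [(19)(12.18²) + (35)(8.67²)] / 54 = 100.9186
SE = √(s_p²(1/n₁ + 1/n₂)) = √(100.9186 × (1/20 + 1/36)) = 2.8016
t = (x̄₁ - x̄₂) / SE = (75.83 - 77.87) / 2.8016 = -2.04 / 2.8016 = -0.728
p-value = 0.4697

Since p-value > α = 0.05, we fail to reject H₀.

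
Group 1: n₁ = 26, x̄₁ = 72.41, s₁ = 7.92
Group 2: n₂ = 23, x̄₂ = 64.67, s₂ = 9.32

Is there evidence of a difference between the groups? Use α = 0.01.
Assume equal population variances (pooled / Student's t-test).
Student's two-sample t-test (equal variances):
H₀: μ₁ = μ₂
H₁: μ₁ ≠ μ₂
df = n₁ + n₂ - 2 = 47
Pooled variance s_p² = [(n₁-1)s₁² + (n₂-1)s₂²] / (n₁ + n₂ - 2) = [(25)(7.92²) + (22)(9.32²)] / 47 = 74.0241
SE = √(s_p²(1/n₁ + 1/n₂)) = √(74.0241 × (1/26 + 1/23)) = 2.4628
t = (x̄₁ - x̄₂) / SE = (72.41 - 64.67) / 2.4628 = 7.74 / 2.4628 = 3.143
p-value = 0.0029

Since p-value < α = 0.01, we reject H₀.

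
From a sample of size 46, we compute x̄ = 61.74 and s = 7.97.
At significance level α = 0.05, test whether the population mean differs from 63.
One-sample t-test:
H₀: μ = 63
H₁: μ ≠ 63
df = n - 1 = 45
t = (x̄ - μ₀) / (s/√n) = (61.74 - 63) / (7.97/√46) = -1.072
p-value = 0.2893

Since p-value > α = 0.05, we fail to reject H₀.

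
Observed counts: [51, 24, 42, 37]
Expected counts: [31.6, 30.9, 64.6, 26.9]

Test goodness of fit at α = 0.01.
Chi-square goodness of fit test:
H₀: observed counts match expected distribution
H₁: observed counts differ from expected distribution
df = k - 1 = 3
χ² = Σ(O - E)²/E
   = (51 - 31.6)²/31.6 + (24 - 30.9)²/30.9 + (42 - 64.6)²/64.6 + (37 - 26.9)²/26.9
   = 11.910 + 1.541 + 7.907 + 3.792
   = 25.15
p-value < 0.0001

Since p-value < α = 0.01, we reject H₀.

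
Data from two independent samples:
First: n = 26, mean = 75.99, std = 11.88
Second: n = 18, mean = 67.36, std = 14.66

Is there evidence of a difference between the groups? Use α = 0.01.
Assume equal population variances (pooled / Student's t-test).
Student's two-sample t-test (equal variances):
H₀: μ₁ = μ₂
H₁: μ₁ ≠ μ₂
df = n₁ + n₂ - 2 = 42
Pooled variance s_p² = [(n₁-1)s₁² + (n₂-1)s₂²] / (n₁ + n₂ - 2) = [(25)(11.88²) + (17)(14.66²)] / 42 = 170.9982
SE = √(s_p²(1/n₁ + 1/n₂)) = √(170.9982 × (1/26 + 1/18)) = 4.0096
t = (x̄₁ - x̄₂) / SE = (75.99 - 67.36) / 4.0096 = 8.63 / 4.0096 = 2.152
p-value = 0.0372

Since p-value > α = 0.01, we fail to reject H₀.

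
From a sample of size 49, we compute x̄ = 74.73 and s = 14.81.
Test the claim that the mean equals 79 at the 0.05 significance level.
One-sample t-test:
H₀: μ = 79
H₁: μ ≠ 79
df = n - 1 = 48
t = (x̄ - μ₀) / (s/√n) = (74.73 - 79) / (14.81/√49) = -2.018
p-value = 0.0492

Since p-value < α = 0.05, we reject H₀.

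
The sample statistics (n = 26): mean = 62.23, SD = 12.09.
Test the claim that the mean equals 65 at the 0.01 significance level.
One-sample t-test:
H₀: μ = 65
H₁: μ ≠ 65
df = n - 1 = 25
t = (x̄ - μ₀) / (s/√n) = (62.23 - 65) / (12.09/√26) = -1.168
p-value = 0.2537

Since p-value > α = 0.01, we fail to reject H₀.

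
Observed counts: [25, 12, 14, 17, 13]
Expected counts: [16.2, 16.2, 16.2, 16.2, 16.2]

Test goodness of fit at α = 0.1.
Chi-square goodness of fit test:
H₀: observed counts match expected distribution
H₁: observed counts differ from expected distribution
df = k - 1 = 4
χ² = Σ(O - E)²/E
   = (25 - 16.2)²/16.2 + (12 - 16.2)²/16.2 + (14 - 16.2)²/16.2 + (17 - 16.2)²/16.2 + (13 - 16.2)²/16.2
   = 4.780 + 1.089 + 0.299 + 0.040 + 0.632
   = 6.84
p-value = 0.1446

Since p-value > α = 0.1, we fail to reject H₀.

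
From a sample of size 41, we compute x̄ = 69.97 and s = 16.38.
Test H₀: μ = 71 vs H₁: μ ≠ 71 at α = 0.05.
One-sample t-test:
H₀: μ = 71
H₁: μ ≠ 71
df = n - 1 = 40
t = (x̄ - μ₀) / (s/√n) = (69.97 - 71) / (16.38/√41) = -0.403
p-value = 0.6894

Since p-value > α = 0.05, we fail to reject H₀.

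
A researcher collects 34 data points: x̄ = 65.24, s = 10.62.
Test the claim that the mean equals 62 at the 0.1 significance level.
One-sample t-test:
H₀: μ = 62
H₁: μ ≠ 62
df = n - 1 = 33
t = (x̄ - μ₀) / (s/√n) = (65.24 - 62) / (10.62/√34) = 1.779
p-value = 0.0845

Since p-value < α = 0.1, we reject H₀.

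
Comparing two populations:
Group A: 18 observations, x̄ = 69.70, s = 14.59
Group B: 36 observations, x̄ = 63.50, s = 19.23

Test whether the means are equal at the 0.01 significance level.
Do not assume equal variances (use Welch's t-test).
Welch's two-sample t-test:
H₀: μ₁ = μ₂
H₁: μ₁ ≠ μ₂
s₁²/n₁ = 14.59²/18 = 11.8260,  s₂²/n₂ = 19.23²/36 = 10.2720
SE = √(s₁²/n₁ + s₂²/n₂) = √(11.8260 + 10.2720) = 4.7009
df (Welch-Satterthwaite) = (s₁²/n₁ + s₂²/n₂)² / [(s₁²/n₁)²/(n₁-1) + (s₂²/n₂)²/(n₂-1)] ≈ 43.44
t = (x̄₁ - x̄₂) / SE = (69.70 - 63.50) / 4.7009 = 6.20 / 4.7009 = 1.319
p-value = 0.1941

Since p-value > α = 0.01, we fail to reject H₀.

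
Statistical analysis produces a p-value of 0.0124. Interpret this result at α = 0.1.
Since p = 0.0124 < α = 0.1, reject H₀.
There is sufficient evidence to reject the null hypothesis; the result is statistically significant at the 0.1 level.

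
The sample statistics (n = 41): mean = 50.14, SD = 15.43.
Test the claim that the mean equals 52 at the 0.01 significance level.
One-sample t-test:
H₀: μ = 52
H₁: μ ≠ 52
df = n - 1 = 40
t = (x̄ - μ₀) / (s/√n) = (50.14 - 52) / (15.43/√41) = -0.772
p-value = 0.4447

Since p-value > α = 0.01, we fail to reject H₀.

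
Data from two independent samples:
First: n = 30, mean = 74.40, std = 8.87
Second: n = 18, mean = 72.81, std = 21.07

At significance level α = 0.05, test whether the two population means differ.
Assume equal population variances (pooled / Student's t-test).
Student's two-sample t-test (equal variances):
H₀: μ₁ = μ₂
H₁: μ₁ ≠ μ₂
df = n₁ + n₂ - 2 = 46
Pooled variance s_p² = [(n₁-1)s₁² + (n₂-1)s₂²] / (n₁ + n₂ - 2) = [(29)(8.87²) + (17)(21.07²)] / 46 = 213.6672
SE = √(s_p²(1/n₁ + 1/n₂)) = √(213.6672 × (1/30 + 1/18)) = 4.3581
t = (x̄₁ - x̄₂) / SE = (74.40 - 72.81) / 4.3581 = 1.59 / 4.3581 = 0.365
p-value = 0.7169

Since p-value > α = 0.05, we fail to reject H₀.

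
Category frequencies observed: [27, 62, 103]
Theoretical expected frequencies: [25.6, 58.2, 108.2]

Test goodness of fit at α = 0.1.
Chi-square goodness of fit test:
H₀: observed counts match expected distribution
H₁: observed counts differ from expected distribution
df = k - 1 = 2
χ² = Σ(O - E)²/E
   = (27 - 25.6)²/25.6 + (62 - 58.2)²/58.2 + (103 - 108.2)²/108.2
   = 0.077 + 0.248 + 0.250
   = 0.57
p-value = 0.7503

Since p-value > α = 0.1, we fail to reject H₀.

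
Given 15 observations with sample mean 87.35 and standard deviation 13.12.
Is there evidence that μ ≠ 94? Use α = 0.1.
One-sample t-test:
H₀: μ = 94
H₁: μ ≠ 94
df = n - 1 = 14
t = (x̄ - μ₀) / (s/√n) = (87.35 - 94) / (13.12/√15) = -1.963
p-value = 0.0698

Since p-value < α = 0.1, we reject H₀.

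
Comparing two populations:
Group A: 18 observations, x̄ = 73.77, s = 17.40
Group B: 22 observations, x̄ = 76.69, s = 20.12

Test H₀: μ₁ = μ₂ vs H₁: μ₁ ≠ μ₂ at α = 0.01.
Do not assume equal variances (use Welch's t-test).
Welch's two-sample t-test:
H₀: μ₁ = μ₂
H₁: μ₁ ≠ μ₂
s₁²/n₁ = 17.40²/18 = 16.8200,  s₂²/n₂ = 20.12²/22 = 18.4007
SE = √(s₁²/n₁ + s₂²/n₂) = √(16.8200 + 18.4007) = 5.9347
df (Welch-Satterthwaite) = (s₁²/n₁ + s₂²/n₂)² / [(s₁²/n₁)²/(n₁-1) + (s₂²/n₂)²/(n₂-1)] ≈ 37.86
t = (x̄₁ - x̄₂) / SE = (73.77 - 76.69) / 5.9347 = -2.92 / 5.9347 = -0.492
p-value = 0.6255

Since p-value > α = 0.01, we fail to reject H₀.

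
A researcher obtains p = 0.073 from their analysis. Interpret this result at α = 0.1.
Since p = 0.073 < α = 0.1, reject H₀.
There is sufficient evidence to reject the null hypothesis; the result is statistically significant at the 0.1 level.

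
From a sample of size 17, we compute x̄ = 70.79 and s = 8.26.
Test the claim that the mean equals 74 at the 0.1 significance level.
One-sample t-test:
H₀: μ = 74
H₁: μ ≠ 74
df = n - 1 = 16
t = (x̄ - μ₀) / (s/√n) = (70.79 - 74) / (8.26/√17) = -1.602
p-value = 0.1286

Since p-value > α = 0.1, we fail to reject H₀.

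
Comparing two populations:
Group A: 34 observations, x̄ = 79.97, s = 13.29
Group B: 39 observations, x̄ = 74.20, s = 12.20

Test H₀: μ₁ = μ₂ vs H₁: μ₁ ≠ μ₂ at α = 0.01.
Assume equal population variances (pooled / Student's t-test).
Student's two-sample t-test (equal variances):
H₀: μ₁ = μ₂
H₁: μ₁ ≠ μ₂
df = n₁ + n₂ - 2 = 71
Pooled variance s_p² = [(n₁-1)s₁² + (n₂-1)s₂²] / (n₁ + n₂ - 2) = [(33)(13.29²) + (38)(12.20²)] / 71 = 161.7537
SE = √(s_p²(1/n₁ + 1/n₂)) = √(161.7537 × (1/34 + 1/39)) = 2.9841
t = (x̄₁ - x̄₂) / SE = (79.97 - 74.20) / 2.9841 = 5.77 / 2.9841 = 1.934
p-value = 0.0572

Since p-value > α = 0.01, we fail to reject H₀.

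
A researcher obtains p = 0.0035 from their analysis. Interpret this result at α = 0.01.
Since p = 0.0035 < α = 0.01, reject H₀.
There is sufficient evidence to reject the null hypothesis; the result is statistically significant at the 0.01 level.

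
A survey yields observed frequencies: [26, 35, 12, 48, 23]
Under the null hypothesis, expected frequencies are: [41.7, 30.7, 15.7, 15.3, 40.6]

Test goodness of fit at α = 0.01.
Chi-square goodness of fit test:
H₀: observed counts match expected distribution
H₁: observed counts differ from expected distribution
df = k - 1 = 4
χ² = Σ(O - E)²/E
   = (26 - 41.7)²/41.7 + (35 - 30.7)²/30.7 + (12 - 15.7)²/15.7 + (48 - 15.3)²/15.3 + (23 - 40.6)²/40.6
   = 5.911 + 0.602 + 0.872 + 69.888 + 7.630
   = 84.90
p-value < 0.0001

Since p-value < α = 0.01, we reject H₀.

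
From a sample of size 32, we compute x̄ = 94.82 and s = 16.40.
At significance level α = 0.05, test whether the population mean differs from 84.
One-sample t-test:
H₀: μ = 84
H₁: μ ≠ 84
df = n - 1 = 31
t = (x̄ - μ₀) / (s/√n) = (94.82 - 84) / (16.40/√32) = 3.732
p-value = 0.0008

Since p-value < α = 0.05, we reject H₀.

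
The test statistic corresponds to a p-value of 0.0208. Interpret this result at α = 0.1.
Since p = 0.0208 < α = 0.1, reject H₀.
There is sufficient evidence to reject the null hypothesis; the result is statistically significant at the 0.1 level.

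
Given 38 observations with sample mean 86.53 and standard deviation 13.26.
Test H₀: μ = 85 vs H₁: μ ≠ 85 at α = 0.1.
One-sample t-test:
H₀: μ = 85
H₁: μ ≠ 85
df = n - 1 = 37
t = (x̄ - μ₀) / (s/√n) = (86.53 - 85) / (13.26/√38) = 0.711
p-value = 0.4814

Since p-value > α = 0.1, we fail to reject H₀.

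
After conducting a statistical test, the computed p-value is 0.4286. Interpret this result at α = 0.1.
Since p = 0.4286 > α = 0.1, fail to reject H₀.
There is insufficient evidence to reject the null hypothesis; the result is not statistically significant at the 0.1 level.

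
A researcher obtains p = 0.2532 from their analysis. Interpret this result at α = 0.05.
Since p = 0.2532 > α = 0.05, fail to reject H₀.
There is insufficient evidence to reject the null hypothesis; the result is not statistically significant at the 0.05 level.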